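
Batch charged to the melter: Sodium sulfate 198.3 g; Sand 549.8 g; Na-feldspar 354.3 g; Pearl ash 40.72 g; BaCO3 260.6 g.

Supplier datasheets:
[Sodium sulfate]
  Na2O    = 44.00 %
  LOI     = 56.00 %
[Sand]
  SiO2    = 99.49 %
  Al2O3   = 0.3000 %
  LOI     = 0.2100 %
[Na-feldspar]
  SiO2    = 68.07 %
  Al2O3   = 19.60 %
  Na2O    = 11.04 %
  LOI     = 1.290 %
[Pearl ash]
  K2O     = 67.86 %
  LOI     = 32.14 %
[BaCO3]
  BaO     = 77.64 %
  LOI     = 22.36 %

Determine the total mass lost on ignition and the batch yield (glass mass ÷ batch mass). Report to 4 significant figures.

LOI loss = 188.1 g; glass = 1216 g; yield = 86.60%

All arithmetic maintains full precision throughout; in-progress results are displayed (rounded to 4 significant figures) across the worked steps; exactly one rounding is applied to each reported result; the derived quantities, including ignition loss, the five compositions, the yield, totals, glass mass, are re-derived using the weight values for 1216 g of glass at exact precision exactly as shown in the problem or answer text.
Ignition loss by material:
  Sodium sulfate: 198.3 × 0.5600 = 111.0 g
  Sand: 549.8 × 0.002100 = 1.155 g
  Na-feldspar: 354.3 × 0.01290 = 4.570 g
  Pearl ash: 40.72 × 0.3214 = 13.09 g
  BaCO3: 260.6 × 0.2236 = 58.27 g
Total LOI = 188.1 g
Glass = batch − LOI = 1404 − 188.1 = 1216 g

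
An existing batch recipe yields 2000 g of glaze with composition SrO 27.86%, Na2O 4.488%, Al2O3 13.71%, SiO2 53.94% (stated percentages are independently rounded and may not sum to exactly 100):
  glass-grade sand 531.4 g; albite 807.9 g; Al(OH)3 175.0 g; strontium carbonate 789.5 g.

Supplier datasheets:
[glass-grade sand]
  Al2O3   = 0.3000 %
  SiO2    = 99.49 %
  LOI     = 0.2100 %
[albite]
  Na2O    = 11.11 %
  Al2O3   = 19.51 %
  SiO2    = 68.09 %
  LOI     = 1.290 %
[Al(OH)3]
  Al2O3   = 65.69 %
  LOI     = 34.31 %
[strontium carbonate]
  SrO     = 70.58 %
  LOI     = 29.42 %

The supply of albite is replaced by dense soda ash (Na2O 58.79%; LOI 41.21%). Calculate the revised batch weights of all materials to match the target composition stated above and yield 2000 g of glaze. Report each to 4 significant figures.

Revised batch per 2000 g glaze:
  glass-grade sand: 1084 g
  dense soda ash: 152.7 g
  Al(OH)3: 412.5 g
  strontium carbonate: 789.5 g
Total batch = 2439 g; LOI loss = 439.0 g

Each numeric step holds full precision from first step to last — working values are shown with 4-significant-figure rounding at each printed step; every reported result is rounded once only; derived quantities are recomputed from the batch weights at 2000 g of glass at full precision (the yield, ignition loss, totals, net glass mass, four oxide percentages) exactly as shown in problem or answer.
Per-oxide target masses for 2000 g glaze:
  SrO: 27.86% × 2000 = 557.2 g
  Na2O: 4.488% × 2000 = 89.76 g
  Al2O3: 13.71% × 2000 = 274.2 g
  SiO2: 53.94% × 2000 = 1079 g
Sums-versus-targets review using the reported weights, against the basis in use (target by target, the sums agree net of answer rounding effects):
  SrO: 789.5·0.7058 = 557.2 g (target 557.2 g)
  Na2O: 152.7·0.5879 = 89.77 g (target 89.76 g)
  Al2O3: 1084·0.003000 + 412.5·0.6569 = 274.2 g (target 274.2 g)
  SiO2: 1084·0.9949 = 1078 g (target 1079 g)
The glass-mass cross-check: net batch after ignition = 2000 g (the Σ of target masses is 2000 g; versus the stated basis of 2000 g — any gap is answer rounding).
Total batch = Σ batch = 2439 g; ignition loss, Σ(batch × LOI) = 439.0 g; glass ÷ batch gives a yield of 82.00%.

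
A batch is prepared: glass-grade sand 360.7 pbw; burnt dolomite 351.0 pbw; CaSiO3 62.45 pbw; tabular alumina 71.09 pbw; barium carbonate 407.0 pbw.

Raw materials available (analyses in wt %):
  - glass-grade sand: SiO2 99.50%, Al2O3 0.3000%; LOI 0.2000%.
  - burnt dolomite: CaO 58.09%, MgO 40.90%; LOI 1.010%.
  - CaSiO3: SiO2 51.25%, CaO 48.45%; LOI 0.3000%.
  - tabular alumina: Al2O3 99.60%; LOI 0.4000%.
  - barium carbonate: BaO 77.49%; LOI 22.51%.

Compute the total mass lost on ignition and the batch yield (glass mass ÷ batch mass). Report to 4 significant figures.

The intermediate values appear, rounded to 4 significant digits, in the working. All internal work keeps full precision in all steps; every reported figure takes just one rounding; derived quantities, including yield, net glass mass, totals, ignition loss, five oxide percentages, are re-derived starting from the weights at 1156 pbw of glass in full precision precisely as stated by either problem or answer.
Each material's LOI contribution:
  glass-grade sand: 360.7 × 0.002000 = 0.7214 pbw
  burnt dolomite: 351.0 × 0.01010 = 3.545 pbw
  CaSiO3: 62.45 × 0.003000 = 0.1874 pbw
  tabular alumina: 71.09 × 0.004000 = 0.2844 pbw
  barium carbonate: 407.0 × 0.2251 = 91.62 pbw
Total LOI = 96.35 pbw
Glass = batch − LOI = 1252 − 96.35 = 1156 pbw

LOI loss = 96.35 pbw; glass = 1156 pbw; yield = 92.31%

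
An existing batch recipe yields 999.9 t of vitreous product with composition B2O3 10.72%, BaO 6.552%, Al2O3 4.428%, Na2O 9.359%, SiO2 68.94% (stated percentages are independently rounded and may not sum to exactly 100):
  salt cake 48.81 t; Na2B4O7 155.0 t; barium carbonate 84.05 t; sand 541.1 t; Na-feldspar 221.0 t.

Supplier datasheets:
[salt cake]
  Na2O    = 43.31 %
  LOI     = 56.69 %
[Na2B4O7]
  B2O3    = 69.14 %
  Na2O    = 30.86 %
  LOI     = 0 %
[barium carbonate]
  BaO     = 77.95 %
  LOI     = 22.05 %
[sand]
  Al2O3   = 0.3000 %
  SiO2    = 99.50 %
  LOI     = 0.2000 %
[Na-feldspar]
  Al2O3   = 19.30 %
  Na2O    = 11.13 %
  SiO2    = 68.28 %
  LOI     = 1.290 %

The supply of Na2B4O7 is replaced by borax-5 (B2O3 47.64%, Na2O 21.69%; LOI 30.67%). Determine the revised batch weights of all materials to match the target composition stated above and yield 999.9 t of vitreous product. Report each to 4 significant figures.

Revised batch per 999.9 t vitreous product:
  salt cake: 46.60 t
  borax-5: 225.0 t
  barium carbonate: 84.05 t
  sand: 541.1 t
  Na-feldspar: 221.0 t
Total batch = 1118 t; LOI loss = 117.9 t

Values along the way are printed, with 4-significant-figure rounding, when written out — every computation maintains exact precision all the way through — exactly one rounding goes into each reported figure; derived quantities, including the five compositions, LOI, glass mass, the yield, the totals, are rebuilt using the weight values on 999.9 t of glass at full float precision exactly as shown in either problem or answer.
Per-oxide target masses for 999.9 t vitreous product:
  B2O3: 10.72% × 999.9 = 107.2 t
  BaO: 6.552% × 999.9 = 65.51 t
  Al2O3: 4.428% × 999.9 = 44.28 t
  Na2O: 9.359% × 999.9 = 93.58 t
  SiO2: 68.94% × 999.9 = 689.3 t
A balance pass over the oxides, with the batch weights as given, on the stated basis (summed amounts equal target values inside rounding margins):
  B2O3: 225.0·0.4764 = 107.2 t (target 107.2 t)
  BaO: 84.05·0.7795 = 65.52 t (target 65.51 t)
  Al2O3: 541.1·0.003000 + 221.0·0.1930 = 44.28 t (target 44.28 t)
  Na2O: 46.60·0.4331 + 225.0·0.2169 + 221.0·0.1113 = 93.58 t (target 93.58 t)
  SiO2: 541.1·0.9950 + 221.0·0.6828 = 689.3 t (target 689.3 t)
Glass mass check: Σ batch − LOI loss = 999.9 t (per-oxide target masses sum to 999.9 t; the stated basis being 999.9 t — a pure rounding effect).
Total batch = Σ batch = 1118 t; the LOI term Σ batch·LOI equals 117.9 t; as yield: glass ÷ batch → 89.45%.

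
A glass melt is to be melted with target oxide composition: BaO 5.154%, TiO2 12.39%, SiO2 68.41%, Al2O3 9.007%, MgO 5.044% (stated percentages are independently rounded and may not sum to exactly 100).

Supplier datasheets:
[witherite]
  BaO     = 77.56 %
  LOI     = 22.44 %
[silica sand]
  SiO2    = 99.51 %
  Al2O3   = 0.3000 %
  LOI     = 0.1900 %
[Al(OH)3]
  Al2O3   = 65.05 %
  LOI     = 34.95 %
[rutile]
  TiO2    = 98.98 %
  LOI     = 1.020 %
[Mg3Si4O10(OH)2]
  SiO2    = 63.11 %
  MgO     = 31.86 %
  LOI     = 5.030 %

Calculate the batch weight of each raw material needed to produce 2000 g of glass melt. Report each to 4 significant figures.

The working math carries exact precision end to end; mid-chain values are printed, with 4-significant-figure rounding, as written; every reported figure is rounded a single time — derived quantities are rebuilt at full precision (LOI, net glass mass, the five compositions, the yield, the totals) from the weighed amounts for 2000 g of glass, exactly as printed in the problem or answer text.
Target oxide masses per 2000 g glass melt:
  BaO: 5.154% × 2000 = 103.1 g
  TiO2: 12.39% × 2000 = 247.8 g
  SiO2: 68.41% × 2000 = 1368 g
  Al2O3: 9.007% × 2000 = 180.1 g
  MgO: 5.044% × 2000 = 100.9 g
Balance tally, oxide-wise, per the reported batch figures, per the basis as stated (sums match the target masses net of answer rounding effects):
  BaO: 132.9·0.7756 = 103.1 g (target 103.1 g)
  TiO2: 250.4·0.9898 = 247.8 g (target 247.8 g)
  SiO2: 1174·0.9951 + 316.6·0.6311 = 1368 g (target 1368 g)
  Al2O3: 1174·0.003000 + 271.5·0.6505 = 180.1 g (target 180.1 g)
  MgO: 316.6·0.3186 = 100.9 g (target 100.9 g)
Mass balance on the glass: total charge less LOI = 2000 g (per-oxide target masses sum to 2000 g; with the basis standing at 2000 g — any gap is answer rounding).
Summing the batch: Σ batch = 2145 g; LOI removed, Σ of batch·LOI: 145.4 g; as yield: glass ÷ batch → 93.22%.

Batch per 2000 g glass melt:
  witherite: 132.9 g
  silica sand: 1174 g
  Al(OH)3: 271.5 g
  rutile: 250.4 g
  Mg3Si4O10(OH)2: 316.6 g
Total batch = 2145 g; LOI loss = 145.4 g; yield = 93.22%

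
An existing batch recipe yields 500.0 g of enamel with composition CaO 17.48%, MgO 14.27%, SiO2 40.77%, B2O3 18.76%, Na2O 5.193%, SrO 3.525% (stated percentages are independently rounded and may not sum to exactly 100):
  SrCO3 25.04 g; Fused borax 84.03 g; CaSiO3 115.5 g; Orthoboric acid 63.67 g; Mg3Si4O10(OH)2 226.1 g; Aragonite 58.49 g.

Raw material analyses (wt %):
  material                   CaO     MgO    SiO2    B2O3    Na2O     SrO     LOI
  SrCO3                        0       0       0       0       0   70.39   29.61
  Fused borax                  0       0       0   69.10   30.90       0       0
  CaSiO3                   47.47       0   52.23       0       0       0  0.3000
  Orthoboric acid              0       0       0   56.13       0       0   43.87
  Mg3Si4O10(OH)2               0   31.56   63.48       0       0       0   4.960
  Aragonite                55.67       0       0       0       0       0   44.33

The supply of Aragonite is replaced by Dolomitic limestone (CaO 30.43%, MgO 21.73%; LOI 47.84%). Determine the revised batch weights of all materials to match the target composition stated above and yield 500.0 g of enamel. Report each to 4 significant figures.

Values along the way are shown rounded off to 4 significant figures when written out; exact precision is maintained in all steps. Each reported number receives exactly one rounding. Derived quantities (six oxide percentages, ignition loss, totals, glass mass, yield) are recomputed at full precision from the batch weights at 500.0 g of glass, as written in the problem or answer text.
Per-oxide target masses for 500.0 g enamel:
  CaO: 17.48% × 500.0 = 87.40 g
  MgO: 14.27% × 500.0 = 71.35 g
  SiO2: 40.77% × 500.0 = 203.8 g
  B2O3: 18.76% × 500.0 = 93.80 g
  Na2O: 5.193% × 500.0 = 25.96 g
  SrO: 3.525% × 500.0 = 17.62 g
Verifying the oxide balance working from each reported weight, relative to the basis at hand (each sum matches its target mass inside rounding margins):
  CaO: 154.4·0.4747 + 46.42·0.3043 = 87.42 g (target 87.40 g)
  MgO: 194.1·0.3156 + 46.42·0.2173 = 71.35 g (target 71.35 g)
  SiO2: 154.4·0.5223 + 194.1·0.6348 = 203.9 g (target 203.8 g)
  B2O3: 84.03·0.6910 + 63.67·0.5613 = 93.80 g (target 93.80 g)
  Na2O: 84.03·0.3090 = 25.97 g (target 25.96 g)
  SrO: 25.04·0.7039 = 17.63 g (target 17.62 g)
Consistency of the glass mass: the batch minus its LOI: 500.0 g (the targets, summed, come to 500.0 g; stated basis 500.0 g — a pure rounding effect).
Summing the batch: Σ batch = 567.7 g; Σ batch·LOI gives LOI loss = 67.64 g; glass ÷ batch gives a yield of 88.08%.

Revised batch per 500.0 g enamel:
  SrCO3: 25.04 g
  Fused borax: 84.03 g
  CaSiO3: 154.4 g
  Orthoboric acid: 63.67 g
  Mg3Si4O10(OH)2: 194.1 g
  Dolomitic limestone: 46.42 g
Total batch = 567.7 g; LOI loss = 67.64 g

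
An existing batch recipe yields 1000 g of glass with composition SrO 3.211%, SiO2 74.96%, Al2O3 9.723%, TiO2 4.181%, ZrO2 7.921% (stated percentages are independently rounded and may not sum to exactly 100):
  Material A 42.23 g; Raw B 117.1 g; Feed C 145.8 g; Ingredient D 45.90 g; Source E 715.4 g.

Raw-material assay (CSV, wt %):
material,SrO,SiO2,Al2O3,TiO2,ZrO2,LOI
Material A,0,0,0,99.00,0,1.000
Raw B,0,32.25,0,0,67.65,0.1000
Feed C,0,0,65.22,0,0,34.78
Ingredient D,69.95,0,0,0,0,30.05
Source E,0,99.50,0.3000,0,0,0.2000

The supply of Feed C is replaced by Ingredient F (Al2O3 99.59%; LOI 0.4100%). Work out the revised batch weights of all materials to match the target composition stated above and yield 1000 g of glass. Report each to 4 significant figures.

All internal work keeps exact precision through the solve; in-progress results are shown rounded to 4 significant digits within the worked lines. Each reported number takes a single rounding. The derived quantities, including ignition loss, the five compositions, totals, net glass mass, yield, are recomputed using the weight values at 1000 g of glass at exact precision, as set out in either problem or answer.
Oxide-by-oxide targets in 1000 g glass:
  SrO: 3.211% × 1000 = 32.11 g
  SiO2: 74.96% × 1000 = 749.6 g
  Al2O3: 9.723% × 1000 = 97.23 g
  TiO2: 4.181% × 1000 = 41.81 g
  ZrO2: 7.921% × 1000 = 79.21 g
Per-oxide balance check using the reported weights, on the stated basis (sum by sum, the targets are met inside rounding margins):
  SrO: 45.90·0.6995 = 32.11 g (target 32.11 g)
  SiO2: 117.1·0.3225 + 715.4·0.9950 = 749.6 g (target 749.6 g)
  Al2O3: 95.48·0.9959 + 715.4·0.003000 = 97.23 g (target 97.23 g)
  TiO2: 42.23·0.9900 = 41.81 g (target 41.81 g)
  ZrO2: 117.1·0.6765 = 79.22 g (target 79.21 g)
Glass-mass bookkeeping: net batch after ignition = 1000 g (per-oxide target masses sum to 1000 g; against the stated basis, 1000 g — gaps are rounding artifacts).
Adding the batch up: Σ batch = 1016 g; Σ batch·LOI gives LOI loss = 16.15 g; the yield ratio, glass ÷ batch: 98.41%.

Revised batch per 1000 g glass:
  Material A: 42.23 g
  Raw B: 117.1 g
  Ingredient F: 95.48 g
  Ingredient D: 45.90 g
  Source E: 715.4 g
Total batch = 1016 g; LOI loss = 16.15 g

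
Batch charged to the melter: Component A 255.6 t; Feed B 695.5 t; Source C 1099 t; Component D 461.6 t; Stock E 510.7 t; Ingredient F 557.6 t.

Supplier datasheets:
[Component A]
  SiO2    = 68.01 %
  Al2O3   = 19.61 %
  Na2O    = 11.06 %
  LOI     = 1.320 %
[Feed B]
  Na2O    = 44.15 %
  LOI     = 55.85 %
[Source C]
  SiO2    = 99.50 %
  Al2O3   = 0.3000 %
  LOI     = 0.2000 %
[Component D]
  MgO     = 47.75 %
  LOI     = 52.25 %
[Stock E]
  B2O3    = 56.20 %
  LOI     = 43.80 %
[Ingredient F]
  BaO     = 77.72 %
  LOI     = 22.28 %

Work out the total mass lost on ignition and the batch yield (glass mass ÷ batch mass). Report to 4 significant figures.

LOI loss = 983.1 t; glass = 2597 t; yield = 72.54%

All arithmetic keeps exact precision all the way through. The intermediate values are shown, rounded to 4 significant figures, at each printed step; every reported figure takes a single rounding — the derived quantities, including the six compositions, net glass mass, ignition loss, totals, the yield, are re-derived starting from the weights for 2597 t of glass in full float precision as written in the problem or the answer.
Each material's LOI contribution:
  Component A: 255.6 × 0.01320 = 3.374 t
  Feed B: 695.5 × 0.5585 = 388.4 t
  Source C: 1099 × 0.002000 = 2.198 t
  Component D: 461.6 × 0.5225 = 241.2 t
  Stock E: 510.7 × 0.4380 = 223.7 t
  Ingredient F: 557.6 × 0.2228 = 124.2 t
Total LOI = 983.1 t
Glass = batch − LOI = 3580 − 983.1 = 2597 t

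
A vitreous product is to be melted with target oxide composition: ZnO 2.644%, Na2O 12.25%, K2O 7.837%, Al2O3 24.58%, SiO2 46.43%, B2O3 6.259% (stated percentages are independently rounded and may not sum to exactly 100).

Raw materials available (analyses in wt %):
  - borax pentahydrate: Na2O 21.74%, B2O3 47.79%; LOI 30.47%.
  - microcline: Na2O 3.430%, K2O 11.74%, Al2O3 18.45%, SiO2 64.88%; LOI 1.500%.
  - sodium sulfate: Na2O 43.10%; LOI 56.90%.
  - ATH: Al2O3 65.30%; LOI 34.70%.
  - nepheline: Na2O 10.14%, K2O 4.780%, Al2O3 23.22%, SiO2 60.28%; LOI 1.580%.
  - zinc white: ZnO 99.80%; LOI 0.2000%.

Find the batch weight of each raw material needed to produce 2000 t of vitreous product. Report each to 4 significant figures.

Batch per 2000 t vitreous product:
  borax pentahydrate: 261.9 t
  microcline: 1260 t
  sodium sulfate: 292.7 t
  ATH: 331.3 t
  nepheline: 184.2 t
  zinc white: 52.99 t
Total batch = 2383 t; LOI loss = 383.2 t; yield = 83.92%

All internal work carries full precision in all steps; working values appear (rounded to four significant figures) within the worked lines. Every reported figure takes a single rounding. Derived quantities, including ignition loss, the six compositions, net glass mass, the yield, totals, are re-derived starting from the weights at 2000 t of glass at full float precision exactly as printed in either problem or answer.
Per-oxide target masses for 2000 t vitreous product:
  ZnO: 2.644% × 2000 = 52.88 t
  Na2O: 12.25% × 2000 = 245.0 t
  K2O: 7.837% × 2000 = 156.7 t
  Al2O3: 24.58% × 2000 = 491.6 t
  SiO2: 46.43% × 2000 = 928.6 t
  B2O3: 6.259% × 2000 = 125.2 t
A balance pass over the oxides, on the weights just shown, at the basis given (each sum matches its target mass up to rounding of the answer):
  ZnO: 52.99·0.9980 = 52.88 t (target 52.88 t)
  Na2O: 261.9·0.2174 + 1260·0.03430 + 292.7·0.4310 + 184.2·0.1014 = 245.0 t (target 245.0 t)
  K2O: 1260·0.1174 + 184.2·0.04780 = 156.7 t (target 156.7 t)
  Al2O3: 1260·0.1845 + 331.3·0.6530 + 184.2·0.2322 = 491.6 t (target 491.6 t)
  SiO2: 1260·0.6488 + 184.2·0.6028 = 928.5 t (target 928.6 t)
  B2O3: 261.9·0.4779 = 125.2 t (target 125.2 t)
Glass-mass bookkeeping: total batch − LOI = 2000 t (the Σ of target masses is 2000 t; against the stated basis, 2000 t — gaps are rounding artifacts).
Batch grand total — Σ batch = 2383 t; loss to ignition Σ batch·LOI = 383.2 t; glass ÷ batch gives a yield of 83.92%.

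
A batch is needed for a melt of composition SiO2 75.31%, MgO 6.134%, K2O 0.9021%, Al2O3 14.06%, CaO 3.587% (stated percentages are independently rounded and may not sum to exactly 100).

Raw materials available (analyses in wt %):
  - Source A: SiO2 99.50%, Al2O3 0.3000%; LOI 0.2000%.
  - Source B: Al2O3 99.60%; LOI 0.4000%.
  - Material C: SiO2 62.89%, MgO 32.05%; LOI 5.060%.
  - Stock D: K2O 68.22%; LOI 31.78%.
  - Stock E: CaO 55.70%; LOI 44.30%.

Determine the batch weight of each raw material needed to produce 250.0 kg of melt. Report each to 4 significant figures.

Every computation carries exact precision end to end; values along the way are printed, with 4-significant-digit rounding, at each printed step; a single rounding finalizes each reported result; the derived quantities are rebuilt in exact precision (the totals, net glass mass, LOI, the yield, the five compositions) from the batch weights on 250.0 kg of glass as set out in the question or the answer.
Oxide-by-oxide targets in 250.0 kg melt:
  SiO2: 75.31% × 250.0 = 188.3 kg
  MgO: 6.134% × 250.0 = 15.34 kg
  K2O: 0.9021% × 250.0 = 2.255 kg
  Al2O3: 14.06% × 250.0 = 35.15 kg
  CaO: 3.587% × 250.0 = 8.968 kg
Mass-balance tally per oxide working from each reported weight, for the quoted basis mass (every target is met by its sum inside rounding margins):
  SiO2: 159.0·0.9950 + 47.85·0.6289 = 188.3 kg (target 188.3 kg)
  MgO: 47.85·0.3205 = 15.34 kg (target 15.34 kg)
  K2O: 3.306·0.6822 = 2.255 kg (target 2.255 kg)
  Al2O3: 159.0·0.003000 + 34.81·0.9960 = 35.15 kg (target 35.15 kg)
  CaO: 16.10·0.5570 = 8.968 kg (target 8.968 kg)
Auditing the glass mass value: total batch − LOI = 250.0 kg (targets for the oxides total 250.0 kg; basis as stated: 250.0 kg — differing by rounding only).
Summing the batch: Σ batch = 261.1 kg; loss to ignition Σ batch·LOI = 11.06 kg; yield = glass ÷ total batch = 95.76%.

Batch per 250.0 kg melt:
  Source A: 159.0 kg
  Source B: 34.81 kg
  Material C: 47.85 kg
  Stock D: 3.306 kg
  Stock E: 16.10 kg
Total batch = 261.1 kg; LOI loss = 11.06 kg; yield = 95.76%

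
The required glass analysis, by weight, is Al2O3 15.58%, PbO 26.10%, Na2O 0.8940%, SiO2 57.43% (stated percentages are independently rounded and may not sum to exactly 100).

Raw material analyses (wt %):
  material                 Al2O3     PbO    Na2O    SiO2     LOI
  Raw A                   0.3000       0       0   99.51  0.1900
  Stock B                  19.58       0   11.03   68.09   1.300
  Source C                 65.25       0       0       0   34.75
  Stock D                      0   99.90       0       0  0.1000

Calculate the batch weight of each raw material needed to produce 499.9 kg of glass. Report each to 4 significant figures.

The working math holds exact precision from start to finish. Mid-chain values are printed rounded off to 4 significant figures across the worked steps; every reported value sees exactly one rounding. Derived quantities (net glass mass, the totals, the four compositions, the yield, LOI) are carried at exact precision using the weight values for 499.9 kg of glass, as written in the problem or the answer.
Per-oxide target masses for 499.9 kg glass:
  Al2O3: 15.58% × 499.9 = 77.88 kg
  PbO: 26.10% × 499.9 = 130.5 kg
  Na2O: 0.8940% × 499.9 = 4.469 kg
  SiO2: 57.43% × 499.9 = 287.1 kg
A balance pass over the oxides, applying the batch weights above, on the stated basis (delivered sums recover each target modulo rounding of the values):
  Al2O3: 260.8·0.003000 + 40.52·0.1958 + 106.0·0.6525 = 77.88 kg (target 77.88 kg)
  PbO: 130.6·0.9990 = 130.5 kg (target 130.5 kg)
  Na2O: 40.52·0.1103 = 4.469 kg (target 4.469 kg)
  SiO2: 260.8·0.9951 + 40.52·0.6809 = 287.1 kg (target 287.1 kg)
Mass balance on the glass: the batch minus its LOI: 499.9 kg (per-oxide target masses sum to 499.9 kg; the stated basis being 499.9 kg — any gap is answer rounding).
Summing the batch: Σ batch = 537.9 kg; LOI removed, Σ of batch·LOI: 37.99 kg; yield = glass ÷ total batch = 92.94%.

Batch per 499.9 kg glass:
  Raw A: 260.8 kg
  Stock B: 40.52 kg
  Source C: 106.0 kg
  Stock D: 130.6 kg
Total batch = 537.9 kg; LOI loss = 37.99 kg; yield = 92.94%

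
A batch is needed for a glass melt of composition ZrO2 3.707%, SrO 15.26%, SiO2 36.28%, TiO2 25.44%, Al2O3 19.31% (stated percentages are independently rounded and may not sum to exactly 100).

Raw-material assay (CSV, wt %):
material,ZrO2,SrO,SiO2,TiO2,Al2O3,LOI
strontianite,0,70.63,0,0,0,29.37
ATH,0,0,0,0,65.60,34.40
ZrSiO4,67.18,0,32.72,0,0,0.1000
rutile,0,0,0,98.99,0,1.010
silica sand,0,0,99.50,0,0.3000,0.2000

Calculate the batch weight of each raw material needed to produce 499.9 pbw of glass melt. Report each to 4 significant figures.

Working values appear rounded off to 4 significant figures between the steps. All arithmetic runs at full float precision through the solve — every reported number is rounded once only; derived quantities are rebuilt starting from the weights per 499.9 pbw of glass in exact precision (the five compositions, yield, totals, LOI, glass mass), exactly as printed in question or answer.
Target masses of each oxide per 499.9 pbw glass melt:
  ZrO2: 3.707% × 499.9 = 18.53 pbw
  SrO: 15.26% × 499.9 = 76.28 pbw
  SiO2: 36.28% × 499.9 = 181.4 pbw
  TiO2: 25.44% × 499.9 = 127.2 pbw
  Al2O3: 19.31% × 499.9 = 96.53 pbw
Checking each oxide sum using the reported weights, at the basis given (sum by sum, the targets are met exact up to rounding of places):
  ZrO2: 27.58·0.6718 = 18.53 pbw (target 18.53 pbw)
  SrO: 108.0·0.7063 = 76.28 pbw (target 76.28 pbw)
  SiO2: 27.58·0.3272 + 173.2·0.9950 = 181.4 pbw (target 181.4 pbw)
  TiO2: 128.5·0.9899 = 127.2 pbw (target 127.2 pbw)
  Al2O3: 146.4·0.6560 + 173.2·0.003000 = 96.56 pbw (target 96.53 pbw)
The glass-mass cross-check: net batch after ignition = 499.9 pbw (summing oxide targets gives 499.9 pbw; versus the stated basis of 499.9 pbw — a pure rounding effect).
Batch total: Σ batch = 583.7 pbw; Σ batch·LOI gives LOI loss = 83.75 pbw; yield = glass ÷ total batch = 85.65%.

Batch per 499.9 pbw glass melt:
  strontianite: 108.0 pbw
  ATH: 146.4 pbw
  ZrSiO4: 27.58 pbw
  rutile: 128.5 pbw
  silica sand: 173.2 pbw
Total batch = 583.7 pbw; LOI loss = 83.75 pbw; yield = 85.65%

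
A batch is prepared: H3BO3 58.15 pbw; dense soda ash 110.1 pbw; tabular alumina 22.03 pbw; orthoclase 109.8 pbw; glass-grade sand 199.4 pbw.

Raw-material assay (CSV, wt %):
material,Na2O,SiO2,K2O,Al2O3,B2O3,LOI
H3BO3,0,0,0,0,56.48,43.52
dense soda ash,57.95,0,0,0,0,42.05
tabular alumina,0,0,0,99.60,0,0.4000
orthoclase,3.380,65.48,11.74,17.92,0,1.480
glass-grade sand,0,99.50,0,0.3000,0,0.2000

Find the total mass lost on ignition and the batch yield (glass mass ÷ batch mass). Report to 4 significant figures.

LOI loss = 73.72 pbw; glass = 425.8 pbw; yield = 85.24%

All arithmetic runs at exact precision end to end. Rounding to 4 significant digits applies to every in-between result as displayed; a single rounding produces every reported value — all derived quantities (five oxide percentages, ignition loss, net glass mass, the yield, totals) are re-derived in exact precision starting from the weights for 425.8 pbw of glass, as written in the problem or answer text.
Material-by-material LOI:
  H3BO3: 58.15 × 0.4352 = 25.31 pbw
  dense soda ash: 110.1 × 0.4205 = 46.30 pbw
  tabular alumina: 22.03 × 0.004000 = 0.08812 pbw
  orthoclase: 109.8 × 0.01480 = 1.625 pbw
  glass-grade sand: 199.4 × 0.002000 = 0.3988 pbw
Total LOI = 73.72 pbw
Glass = batch − LOI = 499.5 − 73.72 = 425.8 pbw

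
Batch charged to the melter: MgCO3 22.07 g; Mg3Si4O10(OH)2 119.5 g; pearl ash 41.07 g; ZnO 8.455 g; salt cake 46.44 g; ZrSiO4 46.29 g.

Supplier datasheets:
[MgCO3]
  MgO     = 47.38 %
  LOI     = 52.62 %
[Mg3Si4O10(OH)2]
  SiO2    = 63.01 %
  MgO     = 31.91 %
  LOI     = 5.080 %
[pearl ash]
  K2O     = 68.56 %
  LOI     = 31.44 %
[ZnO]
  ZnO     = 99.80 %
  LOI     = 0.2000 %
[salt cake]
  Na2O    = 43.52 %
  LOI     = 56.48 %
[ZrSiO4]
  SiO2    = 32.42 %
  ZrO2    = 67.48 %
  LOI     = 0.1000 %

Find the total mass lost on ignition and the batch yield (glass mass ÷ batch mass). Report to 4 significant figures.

LOI loss = 56.89 g; glass = 226.9 g; yield = 79.96%

All internal work keeps full float precision at each step; in-progress results are displayed rounded to 4 significant digits in the working. Every reported value undergoes a single rounding — the derived quantities, including yield, the six compositions, totals, glass mass, ignition loss, are recomputed from the weighed amounts on 226.9 g of glass in full float precision as they appear in the question or the answer.
Material-by-material LOI:
  MgCO3: 22.07 × 0.5262 = 11.61 g
  Mg3Si4O10(OH)2: 119.5 × 0.05080 = 6.071 g
  pearl ash: 41.07 × 0.3144 = 12.91 g
  ZnO: 8.455 × 0.002000 = 0.01691 g
  salt cake: 46.44 × 0.5648 = 26.23 g
  ZrSiO4: 46.29 × 0.001000 = 0.04629 g
Total LOI = 56.89 g
Glass = batch − LOI = 283.8 − 56.89 = 226.9 g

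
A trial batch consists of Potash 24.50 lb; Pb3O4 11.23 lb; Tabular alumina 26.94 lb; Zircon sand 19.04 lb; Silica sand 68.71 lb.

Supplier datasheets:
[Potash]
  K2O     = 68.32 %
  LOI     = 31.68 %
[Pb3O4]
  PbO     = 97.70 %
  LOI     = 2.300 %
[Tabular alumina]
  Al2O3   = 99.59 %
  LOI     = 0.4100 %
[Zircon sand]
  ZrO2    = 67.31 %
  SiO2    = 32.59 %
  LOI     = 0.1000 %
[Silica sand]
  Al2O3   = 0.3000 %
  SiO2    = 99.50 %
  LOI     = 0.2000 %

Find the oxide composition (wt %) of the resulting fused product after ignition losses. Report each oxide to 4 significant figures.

Glass mass = 142.1 lb (batch 150.4 − LOI 8.287).
Composition: K2O 11.78%, PbO 7.719%, ZrO2 9.017%, Al2O3 19.02%, SiO2 52.47%

Each numeric step carries full precision through every step. Rounding to four significant figures governs each mid-chain value as displayed. Every reported result sees exactly one rounding; derived quantities (totals, yield, five oxide percentages, ignition loss, glass mass) are recomputed at full precision from the weighed amounts on 142.1 lb of glass, as set out in either problem or answer.
Per-oxide mass from batch:
  K2O: 24.50·0.6832 = 16.74 lb
  PbO: 11.23·0.9770 = 10.97 lb
  ZrO2: 19.04·0.6731 = 12.82 lb
  Al2O3: 26.94·0.9959 + 68.71·0.003000 = 27.04 lb
  SiO2: 19.04·0.3259 + 68.71·0.9950 = 74.57 lb
LOI: 24.50·0.3168 + 11.23·0.02300 + 26.94·0.004100 + 19.04·0.001000 + 68.71·0.002000 = 8.287 lb
batch − LOI leaves glass = 150.4 − 8.287 = 142.1 lb (= the summed oxide contributions)
oxide / glass × 100 gives the wt %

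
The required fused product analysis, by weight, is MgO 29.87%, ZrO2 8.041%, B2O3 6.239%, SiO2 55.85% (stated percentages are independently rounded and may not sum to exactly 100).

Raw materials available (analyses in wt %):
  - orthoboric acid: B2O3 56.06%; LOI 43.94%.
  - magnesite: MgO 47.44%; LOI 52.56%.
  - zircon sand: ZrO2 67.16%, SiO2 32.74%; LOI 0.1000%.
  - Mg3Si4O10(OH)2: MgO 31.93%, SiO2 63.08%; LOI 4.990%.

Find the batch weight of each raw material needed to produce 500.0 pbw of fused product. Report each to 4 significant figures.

Batch per 500.0 pbw fused product:
  orthoboric acid: 55.65 pbw
  magnesite: 37.77 pbw
  zircon sand: 59.86 pbw
  Mg3Si4O10(OH)2: 411.6 pbw
Total batch = 564.9 pbw; LOI loss = 64.90 pbw; yield = 88.51%

Each numeric step runs at exact precision through the solve. Working values are printed rounded off to 4 significant figures alongside each step; every reported value takes a single rounding — all derived quantities, including the totals, LOI, the four compositions, yield, glass mass, are recomputed from the batch weights on 500.0 pbw of glass in full float precision, precisely as stated by question or answer.
Oxide mass targets, per 500.0 pbw fused product:
  MgO: 29.87% × 500.0 = 149.4 pbw
  ZrO2: 8.041% × 500.0 = 40.20 pbw
  B2O3: 6.239% × 500.0 = 31.20 pbw
  SiO2: 55.85% × 500.0 = 279.2 pbw
Per-oxide balance check from the weights as reported, for the quoted basis mass (summed amounts equal target values up to rounding of the answer):
  MgO: 37.77·0.4744 + 411.6·0.3193 = 149.3 pbw (target 149.4 pbw)
  ZrO2: 59.86·0.6716 = 40.20 pbw (target 40.20 pbw)
  B2O3: 55.65·0.5606 = 31.20 pbw (target 31.20 pbw)
  SiO2: 59.86·0.3274 + 411.6·0.6308 = 279.2 pbw (target 279.2 pbw)
Auditing the glass mass value: batch total minus LOI = 500.0 pbw (summing oxide targets gives 500.0 pbw; stated basis 500.0 pbw — differing by rounding only).
Whole-batch sum: Σ batch = 564.9 pbw; loss to ignition Σ batch·LOI = 64.90 pbw; as yield: glass ÷ batch → 88.51%.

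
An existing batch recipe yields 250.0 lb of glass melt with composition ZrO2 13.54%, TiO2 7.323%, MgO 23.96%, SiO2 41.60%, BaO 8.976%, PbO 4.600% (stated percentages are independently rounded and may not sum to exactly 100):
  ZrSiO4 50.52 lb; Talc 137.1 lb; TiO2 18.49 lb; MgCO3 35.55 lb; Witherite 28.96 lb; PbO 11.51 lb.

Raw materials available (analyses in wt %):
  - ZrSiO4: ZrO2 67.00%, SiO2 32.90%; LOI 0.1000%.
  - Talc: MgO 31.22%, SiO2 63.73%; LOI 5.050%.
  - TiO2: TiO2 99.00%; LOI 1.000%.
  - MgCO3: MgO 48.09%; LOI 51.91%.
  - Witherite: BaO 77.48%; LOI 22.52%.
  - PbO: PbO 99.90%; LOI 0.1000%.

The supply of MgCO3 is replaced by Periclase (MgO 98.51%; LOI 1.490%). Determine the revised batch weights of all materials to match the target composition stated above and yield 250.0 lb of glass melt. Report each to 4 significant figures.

Values along the way are rounded off to 4 significant figures as shown; every computation runs at full precision through the solve; every reported result undergoes a single rounding. The derived quantities are computed at full precision (the totals, ignition loss, glass mass, yield, the six compositions) starting from the weights per 250.0 lb of glass, precisely as stated by the problem or answer text.
Per-oxide target masses for 250.0 lb glass melt:
  ZrO2: 13.54% × 250.0 = 33.85 lb
  TiO2: 7.323% × 250.0 = 18.31 lb
  MgO: 23.96% × 250.0 = 59.90 lb
  SiO2: 41.60% × 250.0 = 104.0 lb
  BaO: 8.976% × 250.0 = 22.44 lb
  PbO: 4.600% × 250.0 = 11.50 lb
Oxide-by-oxide audit applying the batch weights above, against the basis in use (every target is met by its sum up to rounding of the answer):
  ZrO2: 50.52·0.6700 = 33.85 lb (target 33.85 lb)
  TiO2: 18.49·0.9900 = 18.31 lb (target 18.31 lb)
  MgO: 137.1·0.3122 + 17.35·0.9851 = 59.89 lb (target 59.90 lb)
  SiO2: 50.52·0.3290 + 137.1·0.6373 = 104.0 lb (target 104.0 lb)
  BaO: 28.96·0.7748 = 22.44 lb (target 22.44 lb)
  PbO: 11.51·0.9990 = 11.50 lb (target 11.50 lb)
Glass-mass bookkeeping: total batch − LOI = 250.0 lb (the Σ of target masses is 250.0 lb; the stated basis being 250.0 lb — any gap is answer rounding).
Batch total: Σ batch = 263.9 lb; loss to ignition Σ batch·LOI = 13.95 lb; yield: glass divided by total = 94.71%.

Revised batch per 250.0 lb glass melt:
  ZrSiO4: 50.52 lb
  Talc: 137.1 lb
  TiO2: 18.49 lb
  Periclase: 17.35 lb
  Witherite: 28.96 lb
  PbO: 11.51 lb
Total batch = 263.9 lb; LOI loss = 13.95 lb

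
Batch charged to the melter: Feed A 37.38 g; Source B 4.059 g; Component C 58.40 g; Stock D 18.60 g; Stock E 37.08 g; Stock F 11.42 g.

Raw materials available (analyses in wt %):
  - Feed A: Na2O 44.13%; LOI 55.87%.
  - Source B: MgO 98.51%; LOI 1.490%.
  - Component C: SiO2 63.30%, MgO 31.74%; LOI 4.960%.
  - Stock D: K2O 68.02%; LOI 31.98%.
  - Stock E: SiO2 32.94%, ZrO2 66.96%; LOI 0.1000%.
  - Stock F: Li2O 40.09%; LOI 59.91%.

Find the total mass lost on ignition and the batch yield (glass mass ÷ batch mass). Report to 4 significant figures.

All arithmetic runs at exact precision at all times — rounding to four significant figures applies to every working value as displayed. A single rounding yields each reported number — the derived quantities are re-derived at full precision (glass mass, the yield, LOI, six oxide percentages, the totals) starting from the weights for 130.3 g of glass, precisely as stated by either problem or answer.
Each material's LOI contribution:
  Feed A: 37.38 × 0.5587 = 20.88 g
  Source B: 4.059 × 0.01490 = 0.06048 g
  Component C: 58.40 × 0.04960 = 2.897 g
  Stock D: 18.60 × 0.3198 = 5.948 g
  Stock E: 37.08 × 0.001000 = 0.03708 g
  Stock F: 11.42 × 0.5991 = 6.842 g
Total LOI = 36.67 g
Glass = batch − LOI = 166.9 − 36.67 = 130.3 g

LOI loss = 36.67 g; glass = 130.3 g; yield = 78.03%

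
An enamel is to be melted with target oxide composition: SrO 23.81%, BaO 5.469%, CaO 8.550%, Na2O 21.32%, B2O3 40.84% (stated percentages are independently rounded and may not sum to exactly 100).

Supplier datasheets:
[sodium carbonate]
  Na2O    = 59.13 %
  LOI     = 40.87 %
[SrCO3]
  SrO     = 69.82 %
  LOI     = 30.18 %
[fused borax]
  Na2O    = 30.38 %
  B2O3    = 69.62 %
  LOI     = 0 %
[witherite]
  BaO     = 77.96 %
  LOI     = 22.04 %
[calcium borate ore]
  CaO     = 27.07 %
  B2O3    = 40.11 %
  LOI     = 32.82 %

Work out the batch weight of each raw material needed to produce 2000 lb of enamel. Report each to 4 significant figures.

Working values are shown rounded to four significant figures between the steps; each numeric step carries full precision from start to finish. Exactly one rounding lands on every reported figure — derived quantities, including glass mass, the totals, LOI, yield, the five compositions, are recomputed from the batch weights at 2000 lb of glass at full precision, precisely as stated by either problem or answer.
The oxide mass targets at 2000 lb enamel:
  SrO: 23.81% × 2000 = 476.2 lb
  BaO: 5.469% × 2000 = 109.4 lb
  CaO: 8.550% × 2000 = 171.0 lb
  Na2O: 21.32% × 2000 = 426.4 lb
  B2O3: 40.84% × 2000 = 816.8 lb
Checking each oxide sum from the weights as reported, per the basis as stated (target by target, the sums agree given rounding of the digits):
  SrO: 682.0·0.6982 = 476.2 lb (target 476.2 lb)
  BaO: 140.3·0.7796 = 109.4 lb (target 109.4 lb)
  CaO: 631.7·0.2707 = 171.0 lb (target 171.0 lb)
  Na2O: 305.3·0.5913 + 809.3·0.3038 = 426.4 lb (target 426.4 lb)
  B2O3: 809.3·0.6962 + 631.7·0.4011 = 816.8 lb (target 816.8 lb)
The glass-mass cross-check: whole batch net of LOI = 2000 lb (the Σ of target masses is 2000 lb; versus the stated basis of 2000 lb — deltas are rounding alone).
Summing the batch: Σ batch = 2569 lb; Σ batch·LOI gives LOI loss = 568.8 lb; glass ÷ batch gives a yield of 77.85%.

Batch per 2000 lb enamel:
  sodium carbonate: 305.3 lb
  SrCO3: 682.0 lb
  fused borax: 809.3 lb
  witherite: 140.3 lb
  calcium borate ore: 631.7 lb
Total batch = 2569 lb; LOI loss = 568.8 lb; yield = 77.85%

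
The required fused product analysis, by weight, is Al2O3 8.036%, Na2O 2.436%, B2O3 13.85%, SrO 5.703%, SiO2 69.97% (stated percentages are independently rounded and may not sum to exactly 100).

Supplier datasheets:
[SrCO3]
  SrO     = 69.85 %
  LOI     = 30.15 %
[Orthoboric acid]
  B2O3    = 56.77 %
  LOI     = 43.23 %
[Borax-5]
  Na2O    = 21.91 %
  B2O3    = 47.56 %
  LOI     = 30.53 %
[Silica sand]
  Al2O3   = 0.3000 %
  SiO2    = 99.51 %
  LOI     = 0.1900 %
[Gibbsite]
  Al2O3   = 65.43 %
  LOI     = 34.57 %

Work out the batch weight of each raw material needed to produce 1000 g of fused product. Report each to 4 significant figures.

Every computation keeps full float precision through every step — the intermediate values are shown (rounded to four significant digits) in the printout — exactly one rounding goes into each reported figure — the derived quantities are computed starting from the weights for 1000 g of glass at exact precision (net glass mass, LOI, yield, five oxide percentages, the totals), exactly as printed in the problem or answer text.
Oxide-by-oxide targets in 1000 g fused product:
  Al2O3: 8.036% × 1000 = 80.36 g
  Na2O: 2.436% × 1000 = 24.36 g
  B2O3: 13.85% × 1000 = 138.5 g
  SrO: 5.703% × 1000 = 57.03 g
  SiO2: 69.97% × 1000 = 699.7 g
A balance pass over the oxides, with the batch weights as given, on the stated basis (sum by sum, the targets are met within answer rounding):
  Al2O3: 703.1·0.003000 + 119.6·0.6543 = 80.36 g (target 80.36 g)
  Na2O: 111.2·0.2191 = 24.36 g (target 24.36 g)
  B2O3: 150.8·0.5677 + 111.2·0.4756 = 138.5 g (target 138.5 g)
  SrO: 81.65·0.6985 = 57.03 g (target 57.03 g)
  SiO2: 703.1·0.9951 = 699.7 g (target 699.7 g)
Auditing the glass mass value: batch Σ − ignition loss = 999.9 g (oxide target masses add up to 1000 g; stated basis 1000 g — a pure rounding effect).
Summing the batch: Σ batch = 1166 g; the LOI term Σ batch·LOI equals 166.4 g; the yield ratio, glass ÷ batch: 85.73%.

Batch per 1000 g fused product:
  SrCO3: 81.65 g
  Orthoboric acid: 150.8 g
  Borax-5: 111.2 g
  Silica sand: 703.1 g
  Gibbsite: 119.6 g
Total batch = 1166 g; LOI loss = 166.4 g; yield = 85.73%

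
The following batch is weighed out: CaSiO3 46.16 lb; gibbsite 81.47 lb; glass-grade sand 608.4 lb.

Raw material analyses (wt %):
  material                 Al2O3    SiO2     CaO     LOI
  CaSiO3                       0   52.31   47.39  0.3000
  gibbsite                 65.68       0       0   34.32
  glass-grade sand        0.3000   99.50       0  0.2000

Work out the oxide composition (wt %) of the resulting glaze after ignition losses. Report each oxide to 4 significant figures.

Glass mass = 706.7 lb (batch 736.0 − LOI 29.32).
Composition: Al2O3 7.830%, SiO2 89.07%, CaO 3.095%

Intermediates are displayed (rounded to 4 significant digits) between the steps — every computation keeps full float precision through the solve; exactly one rounding goes into each reported value. All derived quantities (the yield, ignition loss, glass mass, three oxide percentages, totals) are recomputed at full precision from the weighed amounts at 706.7 lb of glass, as set out in either problem or answer.
Oxide-by-oxide delivered mass:
  Al2O3: 81.47·0.6568 + 608.4·0.003000 = 55.33 lb
  SiO2: 46.16·0.5231 + 608.4·0.9950 = 629.5 lb
  CaO: 46.16·0.4739 = 21.88 lb
LOI: 46.16·0.003000 + 81.47·0.3432 + 608.4·0.002000 = 29.32 lb
batch − LOI leaves glass = 736.0 − 29.32 = 706.7 lb (the oxide masses sum to this)
percent share: oxide ÷ glass, ×100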